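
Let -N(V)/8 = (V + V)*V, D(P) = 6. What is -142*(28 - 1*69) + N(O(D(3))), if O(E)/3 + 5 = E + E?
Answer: -1234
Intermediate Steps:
O(E) = -15 + 6*E (O(E) = -15 + 3*(E + E) = -15 + 3*(2*E) = -15 + 6*E)
N(V) = -16*V² (N(V) = -8*(V + V)*V = -8*2*V*V = -16*V²)
-142*(28 - 1*69) + N(O(D(3))) = -142*(28 - 1*69) - 16*(-15 + 6*6)² = -142*(28 - 69) - 16*(-15 + 36)² = -142*(-41) - 16*21² = 5822 - 16*441 = 5822 - 7056 = -1234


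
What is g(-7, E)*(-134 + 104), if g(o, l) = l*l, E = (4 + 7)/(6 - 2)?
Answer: -1815/8 ≈ -226.88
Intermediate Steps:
E = 11/4 ≈ 2.7500
g(o, l) = l²
g(-7, E)*(-134 + 104) = (11/4)²*(-134 + 104) = (121/16)*(-30) = -1815/8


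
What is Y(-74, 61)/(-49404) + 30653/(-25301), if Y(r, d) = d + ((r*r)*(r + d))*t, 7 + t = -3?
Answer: -19527200053/1249970604 ≈ -15.622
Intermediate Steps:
t = -10 (t = -7 - 3 = -10)
Y(r, d) = d - 10*r**2*(d + r) (Y(r, d) = d + ((r*r)*(r + d))*(-10) = d + (r**2*(d + r))*(-10) = d - 10*r**2*(d + r))
Y(-74, 61)/(-49404) + 30653/(-25301) = (61 - 10*(-74)**3 - 10*61*(-74)**2)/(-49404) + 30653/(-25301) = (61 - 10*(-405224) - 10*61*5476)*(-1/49404) + 30653*(-1/25301) = (61 + 4052240 - 3340360)*(-1/49404) - 30653/25301 = 711941*(-1/49404) - 30653/25301 = -711941/49404 - 30653/25301 = -19527200053/1249970604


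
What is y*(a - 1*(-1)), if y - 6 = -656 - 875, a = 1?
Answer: -3050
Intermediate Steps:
y = -1525 (y = 6 + (-656 - 875) = 6 - 1531 = -1525)
y*(a - 1*(-1)) = -1525*(1 - 1*(-1)) = -1525*(1 + 1) = -1525*2 = -3050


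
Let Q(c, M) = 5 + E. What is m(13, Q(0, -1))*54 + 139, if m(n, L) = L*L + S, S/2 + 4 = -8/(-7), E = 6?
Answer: 44551/7 ≈ 6364.4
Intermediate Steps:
S = -40/7 (S = -8 + 2*(-8/(-7)) = -8 + 2*(-8*(-1/7)) = -8 + 2*(8/7) = -8 + 16/7 = -40/7 ≈ -5.7143)
Q(c, M) = 11 (Q(c, M) = 5 + 6 = 11)
m(n, L) = -40/7 + L**2 (m(n, L) = L*L - 40/7 = L**2 - 40/7 = -40/7 + L**2)
m(13, Q(0, -1))*54 + 139 = (-40/7 + 11**2)*54 + 139 = (-40/7 + 121)*54 + 139 = (807/7)*54 + 139 = 43578/7 + 139 = 44551/7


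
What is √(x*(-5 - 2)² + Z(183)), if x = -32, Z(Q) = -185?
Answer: I*√1753 ≈ 41.869*I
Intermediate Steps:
√(x*(-5 - 2)² + Z(183)) = √(-32*(-5 - 2)² - 185) = √(-32*(-7)² - 185) = √(-32*49 - 185) = √(-1568 - 185) = √(-1753) = I*√1753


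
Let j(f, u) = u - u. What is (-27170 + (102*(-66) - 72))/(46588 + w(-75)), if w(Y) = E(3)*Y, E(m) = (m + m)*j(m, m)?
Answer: -16987/23294 ≈ -0.72924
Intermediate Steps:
j(f, u) = 0
E(m) = 0 (E(m) = (m + m)*0 = (2*m)*0 = 0)
w(Y) = 0 (w(Y) = 0*Y = 0)
(-27170 + (102*(-66) - 72))/(46588 + w(-75)) = (-27170 + (102*(-66) - 72))/(46588 + 0) = (-27170 + (-6732 - 72))/46588 = (-27170 - 6804)*(1/46588) = -33974*1/46588 = -16987/23294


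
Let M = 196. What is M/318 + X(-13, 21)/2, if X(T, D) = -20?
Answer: -1492/159 ≈ -9.3837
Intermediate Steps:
M/318 + X(-13, 21)/2 = 196/318 - 20/2 = 196*(1/318) - 20*½ = 98/159 - 10 = -1492/159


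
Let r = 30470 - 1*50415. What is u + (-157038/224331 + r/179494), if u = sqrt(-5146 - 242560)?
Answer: -10887220189/13422022838 + I*sqrt(247706) ≈ -0.81115 + 497.7*I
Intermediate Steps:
r = -19945 (r = 30470 - 50415 = -19945)
u = I*sqrt(247706) (u = sqrt(-247706) = I*sqrt(247706) ≈ 497.7*I)
u + (-157038/224331 + r/179494) = I*sqrt(247706) + (-157038/224331 - 19945/179494) = I*sqrt(247706) + (-157038*1/224331 - 19945*1/179494) = I*sqrt(247706) + (-52346/74777 - 19945/179494) = I*sqrt(247706) - 10887220189/13422022838 = -10887220189/13422022838 + I*sqrt(247706)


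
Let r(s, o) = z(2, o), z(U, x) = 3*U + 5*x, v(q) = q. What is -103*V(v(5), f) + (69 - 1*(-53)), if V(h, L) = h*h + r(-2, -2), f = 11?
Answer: -2041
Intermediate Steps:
r(s, o) = 6 + 5*o (r(s, o) = 3*2 + 5*o = 6 + 5*o)
V(h, L) = -4 + h² (V(h, L) = h*h + (6 + 5*(-2)) = h² + (6 - 10) = h² - 4 = -4 + h²)
-103*V(v(5), f) + (69 - 1*(-53)) = -103*(-4 + 5²) + (69 - 1*(-53)) = -103*(-4 + 25) + (69 + 53) = -103*21 + 122 = -2163 + 122 = -2041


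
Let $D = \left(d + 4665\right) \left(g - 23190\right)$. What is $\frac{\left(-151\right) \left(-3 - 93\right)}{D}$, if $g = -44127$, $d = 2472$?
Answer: $- \frac{4832}{160147143} \approx -3.0172 \cdot 10^{-5}$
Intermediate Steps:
$D = -480441429$ ($D = \left(2472 + 4665\right) \left(-44127 - 23190\right) = 7137 \left(-67317\right) = -480441429$)
$\frac{\left(-151\right) \left(-3 - 93\right)}{D} = \frac{\left(-151\right) \left(-3 - 93\right)}{-480441429} = \left(-151\right) \left(-96\right) \left(- \frac{1}{480441429}\right) = 14496 \left(- \frac{1}{480441429}\right) = - \frac{4832}{160147143}$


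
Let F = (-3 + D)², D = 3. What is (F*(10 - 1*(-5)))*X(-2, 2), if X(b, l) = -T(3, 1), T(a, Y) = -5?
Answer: 0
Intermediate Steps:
X(b, l) = 5 (X(b, l) = -1*(-5) = 5)
F = 0 (F = (-3 + 3)² = 0² = 0)
(F*(10 - 1*(-5)))*X(-2, 2) = (0*(10 - 1*(-5)))*5 = (0*(10 + 5))*5 = (0*15)*5 = 0*5 = 0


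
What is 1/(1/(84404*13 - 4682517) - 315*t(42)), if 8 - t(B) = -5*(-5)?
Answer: 3585265/19199094074 ≈ 0.00018674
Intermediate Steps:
t(B) = -17 (t(B) = 8 - (-5)*(-5) = 8 - 1*25 = 8 - 25 = -17)
1/(1/(84404*13 - 4682517) - 315*t(42)) = 1/(1/(84404*13 - 4682517) - 315*(-17)) = 1/(1/(1097252 - 4682517) + 5355) = 1/(1/(-3585265) + 5355) = 1/(-1/3585265 + 5355) = 1/(19199094074/3585265) = 3585265/19199094074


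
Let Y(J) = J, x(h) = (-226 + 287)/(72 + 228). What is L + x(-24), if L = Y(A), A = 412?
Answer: 123661/300 ≈ 412.20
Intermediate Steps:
x(h) = 61/300
L = 412
L + x(-24) = 412 + 61/300 = 123661/300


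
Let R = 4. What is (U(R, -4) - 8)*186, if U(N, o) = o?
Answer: -2232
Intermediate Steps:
(U(R, -4) - 8)*186 = (-4 - 8)*186 = -12*186 = -2232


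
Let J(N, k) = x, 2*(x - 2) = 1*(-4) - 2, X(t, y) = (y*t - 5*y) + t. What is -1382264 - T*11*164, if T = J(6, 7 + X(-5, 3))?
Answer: -1380460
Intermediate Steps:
X(t, y) = t - 5*y + t*y (X(t, y) = (t*y - 5*y) + t = (-5*y + t*y) + t = t - 5*y + t*y)
x = -1 (x = 2 + (1*(-4) - 2)/2 = 2 + (-4 - 2)/2 = 2 + (½)*(-6) = 2 - 3 = -1)
J(N, k) = -1
T = -1
-1382264 - T*11*164 = -1382264 - (-1*11)*164 = -1382264 - (-11)*164 = -1382264 - 1*(-1804) = -1382264 + 1804 = -1380460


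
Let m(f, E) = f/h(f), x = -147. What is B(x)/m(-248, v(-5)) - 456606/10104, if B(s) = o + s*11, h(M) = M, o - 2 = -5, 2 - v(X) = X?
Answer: -2804181/1684 ≈ -1665.2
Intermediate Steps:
v(X) = 2 - X
o = -3 (o = 2 - 5 = -3)
B(s) = -3 + 11*s (B(s) = -3 + s*11 = -3 + 11*s)
m(f, E) = 1 (m(f, E) = f/f = 1)
B(x)/m(-248, v(-5)) - 456606/10104 = (-3 + 11*(-147))/1 - 456606/10104 = (-3 - 1617)*1 - 456606*1/10104 = -1620*1 - 76101/1684 = -1620 - 76101/1684 = -2804181/1684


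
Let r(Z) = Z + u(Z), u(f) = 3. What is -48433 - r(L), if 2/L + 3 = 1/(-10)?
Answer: -1501496/31 ≈ -48435.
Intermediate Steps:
L = -20/31 (L = 2/(-3 + 1/(-10)) = 2/(-3 - ⅒) = 2/(-31/10) = 2*(-10/31) = -20/31 ≈ -0.64516)
r(Z) = 3 + Z (r(Z) = Z + 3 = 3 + Z)
-48433 - r(L) = -48433 - (3 - 20/31) = -48433 - 1*73/31 = -48433 - 73/31 = -1501496/31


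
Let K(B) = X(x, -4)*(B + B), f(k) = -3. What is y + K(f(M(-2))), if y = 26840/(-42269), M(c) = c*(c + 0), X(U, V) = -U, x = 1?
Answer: 226774/42269 ≈ 5.3650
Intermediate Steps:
M(c) = c² (M(c) = c*c = c²)
K(B) = -2*B (K(B) = (-1*1)*(B + B) = -2*B)
y = -26840/42269 (y = 26840*(-1/42269) = -26840/42269 ≈ -0.63498)
y + K(f(M(-2))) = -26840/42269 - 2*(-3) = -26840/42269 + 6 = 226774/42269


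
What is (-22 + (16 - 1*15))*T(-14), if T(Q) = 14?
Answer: -294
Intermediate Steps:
(-22 + (16 - 1*15))*T(-14) = (-22 + (16 - 1*15))*14 = (-22 + (16 - 15))*14 = (-22 + 1)*14 = -21*14 = -294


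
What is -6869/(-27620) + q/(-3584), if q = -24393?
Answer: 174588289/24747520 ≈ 7.0548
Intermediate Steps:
-6869/(-27620) + q/(-3584) = -6869/(-27620) - 24393/(-3584) = -6869*(-1/27620) - 24393*(-1/3584) = 6869/27620 + 24393/3584 = 174588289/24747520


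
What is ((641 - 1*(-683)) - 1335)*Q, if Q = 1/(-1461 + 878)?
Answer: 1/53 ≈ 0.018868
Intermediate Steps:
Q = -1/583 (Q = 1/(-583) = -1/583 ≈ -0.0017153)
((641 - 1*(-683)) - 1335)*Q = ((641 - 1*(-683)) - 1335)*(-1/583) = ((641 + 683) - 1335)*(-1/583) = (1324 - 1335)*(-1/583) = -11*(-1/583) = 1/53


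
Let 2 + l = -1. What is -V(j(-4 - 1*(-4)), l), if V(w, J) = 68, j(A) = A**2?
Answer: -68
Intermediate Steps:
l = -3 (l = -2 - 1 = -3)
-V(j(-4 - 1*(-4)), l) = -1*68 = -68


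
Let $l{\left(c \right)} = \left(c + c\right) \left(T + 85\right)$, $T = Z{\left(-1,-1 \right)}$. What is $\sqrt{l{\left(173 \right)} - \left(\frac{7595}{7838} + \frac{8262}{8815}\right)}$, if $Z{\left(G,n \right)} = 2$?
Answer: $\frac{\sqrt{143688827057586024230}}{69091970} \approx 173.49$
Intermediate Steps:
$T = 2$
$l{\left(c \right)} = 174 c$ ($l{\left(c \right)} = \left(c + c\right) \left(2 + 85\right) = 2 c 87 = 174 c$)
$\sqrt{l{\left(173 \right)} - \left(\frac{7595}{7838} + \frac{8262}{8815}\right)} = \sqrt{174 \cdot 173 - \left(\frac{7595}{7838} + \frac{8262}{8815}\right)} = \sqrt{30102 - \frac{131707481}{69091970}} = \sqrt{\frac{2079674773459}{69091970}} = \frac{\sqrt{143688827057586024230}}{69091970}$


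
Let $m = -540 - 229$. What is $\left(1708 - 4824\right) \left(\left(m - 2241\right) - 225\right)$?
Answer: $10080260$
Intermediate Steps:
$m = -769$
$\left(1708 - 4824\right) \left(\left(m - 2241\right) - 225\right) = \left(1708 - 4824\right) \left(\left(-769 - 2241\right) - 225\right) = - 3116 \left(\left(-769 - 2241\right) - 225\right) = - 3116 \left(-3010 - 225\right) = \left(-3116\right) \left(-3235\right) = 10080260$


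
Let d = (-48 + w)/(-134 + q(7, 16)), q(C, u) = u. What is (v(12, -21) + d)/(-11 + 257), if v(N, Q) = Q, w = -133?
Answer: -2297/29028 ≈ -0.079131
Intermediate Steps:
d = 181/118 (d = (-48 - 133)/(-134 + 16) = -181/(-118) = -181*(-1/118) = 181/118 ≈ 1.5339)
(v(12, -21) + d)/(-11 + 257) = (-21 + 181/118)/(-11 + 257) = -2297/118/246 = -2297/118*1/246 = -2297/29028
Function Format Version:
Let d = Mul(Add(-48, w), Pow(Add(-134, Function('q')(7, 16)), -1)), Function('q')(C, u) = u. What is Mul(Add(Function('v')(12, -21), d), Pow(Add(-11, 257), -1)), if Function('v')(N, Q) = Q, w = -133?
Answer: Rational(-2297, 29028) ≈ -0.079131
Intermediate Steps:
d = Rational(181, 118) (d = Mul(Add(-48, -133), Pow(Add(-134, 16), -1)) = Mul(-181, Pow(-118, -1)) = Mul(-181, Rational(-1, 118)) = Rational(181, 118) ≈ 1.5339)
Mul(Add(Function('v')(12, -21), d), Pow(Add(-11, 257), -1)) = Mul(Add(-21, Rational(181, 118)), Pow(Add(-11, 257), -1)) = Mul(Rational(-2297, 118), Pow(246, -1)) = Mul(Rational(-2297, 118), Rational(1, 246)) = Rational(-2297, 29028)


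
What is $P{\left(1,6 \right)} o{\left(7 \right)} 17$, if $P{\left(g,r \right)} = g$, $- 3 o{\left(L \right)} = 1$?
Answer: $- \frac{17}{3} \approx -5.6667$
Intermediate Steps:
$o{\left(L \right)} = - \frac{1}{3}$ ($o{\left(L \right)} = \left(- \frac{1}{3}\right) 1 = - \frac{1}{3}$)
$P{\left(1,6 \right)} o{\left(7 \right)} 17 = 1 \left(- \frac{1}{3}\right) 17 = \left(- \frac{1}{3}\right) 17 = - \frac{17}{3}$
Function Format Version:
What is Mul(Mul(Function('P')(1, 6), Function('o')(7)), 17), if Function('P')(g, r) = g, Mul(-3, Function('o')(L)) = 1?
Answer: Rational(-17, 3) ≈ -5.6667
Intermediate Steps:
Function('o')(L) = Rational(-1, 3) (Function('o')(L) = Mul(Rational(-1, 3), 1) = Rational(-1, 3))
Mul(Mul(Function('P')(1, 6), Function('o')(7)), 17) = Mul(Mul(1, Rational(-1, 3)), 17) = Mul(Rational(-1, 3), 17) = Rational(-17, 3)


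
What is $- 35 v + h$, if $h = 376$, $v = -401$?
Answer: $14411$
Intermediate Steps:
$- 35 v + h = \left(-35\right) \left(-401\right) + 376 = 14035 + 376 = 14411$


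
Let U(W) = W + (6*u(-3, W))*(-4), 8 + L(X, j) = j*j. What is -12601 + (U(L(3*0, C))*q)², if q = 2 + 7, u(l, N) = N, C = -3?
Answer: 30248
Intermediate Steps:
q = 9
L(X, j) = -8 + j² (L(X, j) = -8 + j*j = -8 + j²)
U(W) = -23*W (U(W) = W + (6*W)*(-4) = W - 24*W = -23*W)
-12601 + (U(L(3*0, C))*q)² = -12601 + (-23*(-8 + (-3)²)*9)² = -12601 + (-23*(-8 + 9)*9)² = -12601 + (-23*1*9)² = -12601 + (-23*9)² = -12601 + (-207)² = -12601 + 42849 = 30248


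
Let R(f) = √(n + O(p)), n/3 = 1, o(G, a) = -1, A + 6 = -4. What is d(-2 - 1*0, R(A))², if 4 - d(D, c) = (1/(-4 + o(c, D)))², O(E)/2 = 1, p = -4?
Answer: 9801/625 ≈ 15.682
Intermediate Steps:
A = -10 (A = -6 - 4 = -10)
n = 3 (n = 3*1 = 3)
O(E) = 2 (O(E) = 2*1 = 2)
R(f) = √5 (R(f) = √(3 + 2) = √5)
d(D, c) = 99/25 (d(D, c) = 4 - (1/(-4 - 1))² = 4 - (1/(-5))² = 4 - (-⅕)² = 4 - 1*1/25 = 4 - 1/25 = 99/25)
d(-2 - 1*0, R(A))² = (99/25)² = 9801/625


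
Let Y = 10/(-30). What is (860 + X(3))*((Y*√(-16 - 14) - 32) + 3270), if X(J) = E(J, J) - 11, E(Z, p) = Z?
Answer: 2758776 - 284*I*√30 ≈ 2.7588e+6 - 1555.5*I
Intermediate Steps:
Y = -⅓ (Y = 10*(-1/30) = -⅓ ≈ -0.33333)
X(J) = -11 + J (X(J) = J - 11 = -11 + J)
(860 + X(3))*((Y*√(-16 - 14) - 32) + 3270) = (860 + (-11 + 3))*((-√(-16 - 14)/3 - 32) + 3270) = (860 - 8)*((-I*√30/3 - 32) + 3270) = 852*((-I*√30/3 - 32) + 3270) = 852*((-32 - I*√30/3) + 3270) = 852*(3238 - I*√30/3) = 2758776 - 284*I*√30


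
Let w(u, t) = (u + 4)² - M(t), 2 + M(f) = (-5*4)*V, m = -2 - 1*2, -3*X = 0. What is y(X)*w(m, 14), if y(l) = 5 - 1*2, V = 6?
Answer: 366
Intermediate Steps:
X = 0 (X = -⅓*0 = 0)
y(l) = 3 (y(l) = 5 - 2 = 3)
m = -4 (m = -2 - 2 = -4)
M(f) = -122 (M(f) = -2 - 5*4*6 = -2 - 20*6 = -2 - 120 = -122)
w(u, t) = 122 + (4 + u)² (w(u, t) = (u + 4)² - 1*(-122) = (4 + u)² + 122 = 122 + (4 + u)²)
y(X)*w(m, 14) = 3*(122 + (4 - 4)²) = 3*(122 + 0²) = 3*(122 + 0) = 3*122 = 366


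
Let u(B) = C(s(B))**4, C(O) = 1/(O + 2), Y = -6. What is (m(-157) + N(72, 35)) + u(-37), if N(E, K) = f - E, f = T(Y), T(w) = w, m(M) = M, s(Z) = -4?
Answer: -3759/16 ≈ -234.94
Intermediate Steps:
C(O) = 1/(2 + O)
u(B) = 1/16 (u(B) = (1/(2 - 4))**4 = (1/(-2))**4 = (-1/2)**4 = 1/16)
f = -6
N(E, K) = -6 - E
(m(-157) + N(72, 35)) + u(-37) = (-157 + (-6 - 1*72)) + 1/16 = (-157 + (-6 - 72)) + 1/16 = (-157 - 78) + 1/16 = -235 + 1/16 = -3759/16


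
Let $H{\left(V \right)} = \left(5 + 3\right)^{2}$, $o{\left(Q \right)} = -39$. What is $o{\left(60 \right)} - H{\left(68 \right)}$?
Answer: $-103$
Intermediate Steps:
$H{\left(V \right)} = 64$ ($H{\left(V \right)} = 8^{2} = 64$)
$o{\left(60 \right)} - H{\left(68 \right)} = -39 - 64 = -103$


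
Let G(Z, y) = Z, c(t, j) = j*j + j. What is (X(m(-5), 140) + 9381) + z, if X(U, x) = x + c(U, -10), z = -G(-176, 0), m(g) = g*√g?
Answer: 9787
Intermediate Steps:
c(t, j) = j + j² (c(t, j) = j² + j = j + j²)
m(g) = g^(3/2)
z = 176 (z = -1*(-176) = 176)
X(U, x) = 90 + x (X(U, x) = x - 10*(1 - 10) = x - 10*(-9) = x + 90 = 90 + x)
(X(m(-5), 140) + 9381) + z = ((90 + 140) + 9381) + 176 = (230 + 9381) + 176 = 9611 + 176 = 9787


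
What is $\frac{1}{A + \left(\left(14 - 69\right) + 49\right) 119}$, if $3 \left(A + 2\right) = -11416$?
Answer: $- \frac{3}{13564} \approx -0.00022117$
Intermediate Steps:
$A = - \frac{11422}{3}$ ($A = -2 + \frac{1}{3} \left(-11416\right) = -2 - \frac{11416}{3} = - \frac{11422}{3} \approx -3807.3$)
$\frac{1}{A + \left(\left(14 - 69\right) + 49\right) 119} = \frac{1}{- \frac{11422}{3} + \left(\left(14 - 69\right) + 49\right) 119} = \frac{1}{- \frac{11422}{3} + \left(-55 + 49\right) 119} = \frac{1}{- \frac{11422}{3} - 714} = \frac{1}{- \frac{13564}{3}} = - \frac{3}{13564}$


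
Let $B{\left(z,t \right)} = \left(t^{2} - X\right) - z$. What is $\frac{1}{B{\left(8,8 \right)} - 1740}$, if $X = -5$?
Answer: $- \frac{1}{1679} \approx -0.00059559$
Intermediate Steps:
$B{\left(z,t \right)} = 5 + t^{2} - z$ ($B{\left(z,t \right)} = \left(t^{2} - -5\right) - z = \left(t^{2} + 5\right) - z = \left(5 + t^{2}\right) - z = 5 + t^{2} - z$)
$\frac{1}{B{\left(8,8 \right)} - 1740} = \frac{1}{\left(5 + 8^{2} - 8\right) - 1740} = \frac{1}{\left(5 + 64 - 8\right) - 1740} = \frac{1}{61 - 1740} = \frac{1}{-1679} = - \frac{1}{1679}$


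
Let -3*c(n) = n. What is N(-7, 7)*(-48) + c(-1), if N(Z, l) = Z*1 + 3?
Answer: 577/3 ≈ 192.33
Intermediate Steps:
c(n) = -n/3
N(Z, l) = 3 + Z (N(Z, l) = Z + 3 = 3 + Z)
N(-7, 7)*(-48) + c(-1) = (3 - 7)*(-48) - ⅓*(-1) = -4*(-48) + ⅓ = 192 + ⅓ = 577/3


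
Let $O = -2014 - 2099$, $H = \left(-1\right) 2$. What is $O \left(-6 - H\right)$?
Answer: $16452$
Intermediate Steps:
$H = -2$
$O = -4113$
$O \left(-6 - H\right) = - 4113 \left(-6 - -2\right) = - 4113 \left(-6 + 2\right) = \left(-4113\right) \left(-4\right) = 16452$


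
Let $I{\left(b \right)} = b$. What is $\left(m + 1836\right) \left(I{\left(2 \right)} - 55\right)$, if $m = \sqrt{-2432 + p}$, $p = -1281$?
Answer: $-97308 - 53 i \sqrt{3713} \approx -97308.0 - 3229.5 i$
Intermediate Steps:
$m = i \sqrt{3713}$ ($m = \sqrt{-2432 - 1281} = \sqrt{-3713} = i \sqrt{3713} \approx 60.934 i$)
$\left(m + 1836\right) \left(I{\left(2 \right)} - 55\right) = \left(i \sqrt{3713} + 1836\right) \left(2 - 55\right) = \left(1836 + i \sqrt{3713}\right) \left(-53\right) = -97308 - 53 i \sqrt{3713}$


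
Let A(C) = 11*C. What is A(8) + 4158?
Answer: 4246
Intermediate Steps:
A(8) + 4158 = 11*8 + 4158 = 88 + 4158 = 4246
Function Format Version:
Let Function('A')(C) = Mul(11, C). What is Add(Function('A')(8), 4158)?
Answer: 4246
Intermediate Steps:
Add(Function('A')(8), 4158) = Add(Mul(11, 8), 4158) = Add(88, 4158) = 4246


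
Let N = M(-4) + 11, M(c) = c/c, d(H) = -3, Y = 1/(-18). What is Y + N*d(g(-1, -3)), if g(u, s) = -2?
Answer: -649/18 ≈ -36.056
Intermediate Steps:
Y = -1/18 ≈ -0.055556
M(c) = 1
N = 12 (N = 1 + 11 = 12)
Y + N*d(g(-1, -3)) = -1/18 + 12*(-3) = -1/18 - 36 = -649/18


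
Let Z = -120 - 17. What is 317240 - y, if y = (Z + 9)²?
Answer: 300856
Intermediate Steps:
Z = -137
y = 16384 (y = (-137 + 9)² = (-128)² = 16384)
317240 - y = 317240 - 1*16384 = 317240 - 16384 = 300856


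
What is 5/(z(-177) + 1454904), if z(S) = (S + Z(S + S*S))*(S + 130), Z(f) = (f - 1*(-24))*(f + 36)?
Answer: -5/45697439913 ≈ -1.0942e-10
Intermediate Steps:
Z(f) = (24 + f)*(36 + f) (Z(f) = (f + 24)*(36 + f) = (24 + f)*(36 + f))
z(S) = (130 + S)*(864 + (S + S**2)**2 + 60*S**2 + 61*S) (z(S) = (S + (864 + (S + S*S)**2 + 60*(S + S*S)))*(S + 130) = (S + (864 + (S + S**2)**2 + 60*(S + S**2)))*(130 + S) = (S + (864 + (S + S**2)**2 + (60*S + 60*S**2)))*(130 + S) = (S + (864 + (S + S**2)**2 + 60*S + 60*S**2))*(130 + S) = (864 + (S + S**2)**2 + 60*S**2 + 61*S)*(130 + S) = (130 + S)*(864 + (S + S**2)**2 + 60*S**2 + 61*S))
5/(z(-177) + 1454904) = 5/((112320 + (-177)**5 + 132*(-177)**4 + 321*(-177)**3 + 7991*(-177)**2 + 8794*(-177)) + 1454904) = 5/((112320 - 173726604657 + 132*981506241 + 321*(-5545233) + 7991*31329 - 1556538) + 1454904) = 5/((112320 - 173726604657 + 129558823812 - 1780019793 + 250350039 - 1556538) + 1454904) = 5/(-45698894817 + 1454904) = 5/(-45697439913) = 5*(-1/45697439913) = -5/45697439913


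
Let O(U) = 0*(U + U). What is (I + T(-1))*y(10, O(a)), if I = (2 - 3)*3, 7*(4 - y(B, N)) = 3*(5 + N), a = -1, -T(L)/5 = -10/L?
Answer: -689/7 ≈ -98.429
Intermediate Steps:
T(L) = 50/L (T(L) = -(-50)/L = 50/L)
O(U) = 0 (O(U) = 0*(2*U) = 0)
y(B, N) = 13/7 - 3*N/7 (y(B, N) = 4 - 3*(5 + N)/7 = 4 - (15 + 3*N)/7 = 4 + (-15/7 - 3*N/7) = 13/7 - 3*N/7)
I = -3 (I = -1*3 = -3)
(I + T(-1))*y(10, O(a)) = (-3 + 50/(-1))*(13/7 - 3/7*0) = (-3 + 50*(-1))*(13/7 + 0) = (-3 - 50)*(13/7) = -53*13/7 = -689/7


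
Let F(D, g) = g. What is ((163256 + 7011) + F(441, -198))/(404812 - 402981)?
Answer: 170069/1831 ≈ 92.883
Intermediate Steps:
((163256 + 7011) + F(441, -198))/(404812 - 402981) = ((163256 + 7011) - 198)/(404812 - 402981) = (170267 - 198)/1831 = 170069*(1/1831) = 170069/1831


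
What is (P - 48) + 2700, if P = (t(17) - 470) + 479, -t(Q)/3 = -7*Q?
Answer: 3018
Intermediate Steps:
t(Q) = 21*Q (t(Q) = -(-21)*Q = 21*Q)
P = 366 (P = (21*17 - 470) + 479 = (357 - 470) + 479 = -113 + 479 = 366)
(P - 48) + 2700 = (366 - 48) + 2700 = 318 + 2700 = 3018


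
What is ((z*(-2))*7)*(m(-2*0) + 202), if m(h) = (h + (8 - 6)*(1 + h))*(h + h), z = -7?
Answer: 19796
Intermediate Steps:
m(h) = 2*h*(2 + 3*h) (m(h) = (h + 2*(1 + h))*(2*h) = (h + (2 + 2*h))*(2*h) = (2 + 3*h)*(2*h) = 2*h*(2 + 3*h))
((z*(-2))*7)*(m(-2*0) + 202) = (-7*(-2)*7)*(2*(-2*0)*(2 + 3*(-2*0)) + 202) = (14*7)*(2*0*(2 + 3*0) + 202) = 98*(2*0*(2 + 0) + 202) = 98*(2*0*2 + 202) = 98*(0 + 202) = 98*202 = 19796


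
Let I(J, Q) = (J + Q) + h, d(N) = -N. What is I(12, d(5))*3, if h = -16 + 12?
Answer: 9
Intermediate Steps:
h = -4
I(J, Q) = -4 + J + Q (I(J, Q) = (J + Q) - 4 = -4 + J + Q)
I(12, d(5))*3 = (-4 + 12 - 1*5)*3 = (-4 + 12 - 5)*3 = 3*3 = 9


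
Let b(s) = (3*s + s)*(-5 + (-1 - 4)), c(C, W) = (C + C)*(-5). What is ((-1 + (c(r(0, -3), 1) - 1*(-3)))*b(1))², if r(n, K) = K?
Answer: 1638400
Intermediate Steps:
c(C, W) = -10*C (c(C, W) = (2*C)*(-5) = -10*C)
b(s) = -40*s (b(s) = (4*s)*(-5 - 5) = (4*s)*(-10) = -40*s)
((-1 + (c(r(0, -3), 1) - 1*(-3)))*b(1))² = ((-1 + (-10*(-3) - 1*(-3)))*(-40*1))² = ((-1 + (30 + 3))*(-40))² = ((-1 + 33)*(-40))² = (32*(-40))² = (-1280)² = 1638400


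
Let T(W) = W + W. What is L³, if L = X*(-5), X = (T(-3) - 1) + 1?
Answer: 27000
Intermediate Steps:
T(W) = 2*W
X = -6 (X = (2*(-3) - 1) + 1 = (-6 - 1) + 1 = -7 + 1 = -6)
L = 30 (L = -6*(-5) = 30)
L³ = 30³ = 27000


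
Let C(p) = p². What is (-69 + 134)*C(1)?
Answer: 65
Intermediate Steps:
(-69 + 134)*C(1) = (-69 + 134)*1² = 65*1 = 65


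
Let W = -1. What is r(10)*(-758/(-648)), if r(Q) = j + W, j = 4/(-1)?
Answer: -1895/324 ≈ -5.8488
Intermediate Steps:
j = -4 (j = 4*(-1) = -4)
r(Q) = -5 (r(Q) = -4 - 1 = -5)
r(10)*(-758/(-648)) = -(-3790)/(-648) = -(-3790)*(-1)/648 = -5*379/324 = -1895/324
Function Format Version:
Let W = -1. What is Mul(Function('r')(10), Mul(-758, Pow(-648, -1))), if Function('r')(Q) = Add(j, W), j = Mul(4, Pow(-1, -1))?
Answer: Rational(-1895, 324) ≈ -5.8488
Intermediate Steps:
j = -4 (j = Mul(4, -1) = -4)
Function('r')(Q) = -5 (Function('r')(Q) = Add(-4, -1) = -5)
Mul(Function('r')(10), Mul(-758, Pow(-648, -1))) = Mul(-5, Mul(-758, Pow(-648, -1))) = Mul(-5, Mul(-758, Rational(-1, 648))) = Mul(-5, Rational(379, 324)) = Rational(-1895, 324)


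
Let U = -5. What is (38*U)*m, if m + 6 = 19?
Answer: -2470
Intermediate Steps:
m = 13 (m = -6 + 19 = 13)
(38*U)*m = (38*(-5))*13 = -190*13 = -2470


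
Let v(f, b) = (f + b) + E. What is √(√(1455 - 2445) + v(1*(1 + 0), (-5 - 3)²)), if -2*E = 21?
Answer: √(218 + 12*I*√110)/2 ≈ 7.6626 + 2.0531*I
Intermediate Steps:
E = -21/2 (E = -½*21 = -21/2 ≈ -10.500)
v(f, b) = -21/2 + b + f (v(f, b) = (f + b) - 21/2 = (b + f) - 21/2 = -21/2 + b + f)
√(√(1455 - 2445) + v(1*(1 + 0), (-5 - 3)²)) = √(√(1455 - 2445) + (-21/2 + (-5 - 3)² + 1*(1 + 0))) = √(√(-990) + (-21/2 + (-8)² + 1*1)) = √(3*I*√110 + (-21/2 + 64 + 1)) = √(3*I*√110 + 109/2) = √(109/2 + 3*I*√110)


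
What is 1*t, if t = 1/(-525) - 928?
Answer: -487201/525 ≈ -928.00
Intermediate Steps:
t = -487201/525 (t = -1/525 - 928 = -487201/525 ≈ -928.00)
1*t = 1*(-487201/525) = -487201/525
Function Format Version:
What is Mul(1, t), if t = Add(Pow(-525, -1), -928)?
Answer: Rational(-487201, 525) ≈ -928.00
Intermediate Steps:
t = Rational(-487201, 525) (t = Add(Rational(-1, 525), -928) = Rational(-487201, 525) ≈ -928.00)
Mul(1, t) = Mul(1, Rational(-487201, 525)) = Rational(-487201, 525)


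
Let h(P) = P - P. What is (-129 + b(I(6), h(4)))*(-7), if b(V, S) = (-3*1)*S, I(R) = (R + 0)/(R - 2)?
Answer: 903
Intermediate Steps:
I(R) = R/(-2 + R)
h(P) = 0
b(V, S) = -3*S
(-129 + b(I(6), h(4)))*(-7) = (-129 - 3*0)*(-7) = (-129 + 0)*(-7) = -129*(-7) = 903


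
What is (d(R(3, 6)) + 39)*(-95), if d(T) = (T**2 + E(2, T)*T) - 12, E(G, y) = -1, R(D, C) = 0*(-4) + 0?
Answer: -2565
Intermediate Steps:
R(D, C) = 0 (R(D, C) = 0 + 0 = 0)
d(T) = -12 + T**2 - T (d(T) = (T**2 - T) - 12 = -12 + T**2 - T)
(d(R(3, 6)) + 39)*(-95) = ((-12 + 0**2 - 1*0) + 39)*(-95) = ((-12 + 0 + 0) + 39)*(-95) = (-12 + 39)*(-95) = 27*(-95) = -2565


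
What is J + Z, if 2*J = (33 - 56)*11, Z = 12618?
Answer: 24983/2 ≈ 12492.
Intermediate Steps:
J = -253/2 (J = ((33 - 56)*11)/2 = (-23*11)/2 = (½)*(-253) = -253/2 ≈ -126.50)
J + Z = -253/2 + 12618 = 24983/2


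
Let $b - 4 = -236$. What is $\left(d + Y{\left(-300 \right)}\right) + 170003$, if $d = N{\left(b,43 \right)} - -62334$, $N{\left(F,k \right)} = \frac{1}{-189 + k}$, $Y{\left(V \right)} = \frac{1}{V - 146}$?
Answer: $\frac{3782213875}{16279} \approx 2.3234 \cdot 10^{5}$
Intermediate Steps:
$b = -232$ ($b = 4 - 236 = -232$)
$Y{\left(V \right)} = \frac{1}{-146 + V}$
$d = \frac{9100763}{146}$ ($d = \frac{1}{-189 + 43} - -62334 = \frac{1}{-146} + 62334 = - \frac{1}{146} + 62334 = \frac{9100763}{146} \approx 62334.0$)
$\left(d + Y{\left(-300 \right)}\right) + 170003 = \left(\frac{9100763}{146} + \frac{1}{-146 - 300}\right) + 170003 = \left(\frac{9100763}{146} + \frac{1}{-446}\right) + 170003 = \left(\frac{9100763}{146} - \frac{1}{446}\right) + 170003 = \frac{1014735038}{16279} + 170003 = \frac{3782213875}{16279}$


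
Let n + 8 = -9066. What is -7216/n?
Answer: 3608/4537 ≈ 0.79524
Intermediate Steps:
n = -9074 (n = -8 - 9066 = -9074)
-7216/n = -7216/(-9074) = -7216*(-1/9074) = 3608/4537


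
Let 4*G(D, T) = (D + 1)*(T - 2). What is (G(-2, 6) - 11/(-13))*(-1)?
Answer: 2/13 ≈ 0.15385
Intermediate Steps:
G(D, T) = (1 + D)*(-2 + T)/4 (G(D, T) = ((D + 1)*(T - 2))/4 = ((1 + D)*(-2 + T))/4 = (1 + D)*(-2 + T)/4)
(G(-2, 6) - 11/(-13))*(-1) = ((-½ - ½*(-2) + (¼)*6 + (¼)*(-2)*6) - 11/(-13))*(-1) = ((-½ + 1 + 3/2 - 3) - 11*(-1/13))*(-1) = (-1 + 11/13)*(-1) = -2/13*(-1) = 2/13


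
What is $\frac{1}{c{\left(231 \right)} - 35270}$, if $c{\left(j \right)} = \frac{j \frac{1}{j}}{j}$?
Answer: $- \frac{231}{8147369} \approx -2.8353 \cdot 10^{-5}$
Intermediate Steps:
$c{\left(j \right)} = \frac{1}{j}$ ($c{\left(j \right)} = 1 \frac{1}{j} = \frac{1}{j}$)
$\frac{1}{c{\left(231 \right)} - 35270} = \frac{1}{\frac{1}{231} - 35270} = \frac{1}{- \frac{8147369}{231}} = - \frac{231}{8147369}$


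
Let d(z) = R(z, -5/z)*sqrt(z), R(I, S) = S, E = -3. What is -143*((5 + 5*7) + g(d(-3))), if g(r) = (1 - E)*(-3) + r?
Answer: -4004 - 715*I*sqrt(3)/3 ≈ -4004.0 - 412.81*I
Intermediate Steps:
d(z) = -5/sqrt(z) (d(z) = (-5/z)*sqrt(z) = -5/sqrt(z))
g(r) = -12 + r (g(r) = (1 - 1*(-3))*(-3) + r = (1 + 3)*(-3) + r = 4*(-3) + r = -12 + r)
-143*((5 + 5*7) + g(d(-3))) = -143*((5 + 5*7) + (-12 - (-5)*I*sqrt(3)/3)) = -143*((5 + 35) + (-12 - (-5)*I*sqrt(3)/3)) = -143*(40 + (-12 + 5*I*sqrt(3)/3)) = -143*(28 + 5*I*sqrt(3)/3) = -4004 - 715*I*sqrt(3)/3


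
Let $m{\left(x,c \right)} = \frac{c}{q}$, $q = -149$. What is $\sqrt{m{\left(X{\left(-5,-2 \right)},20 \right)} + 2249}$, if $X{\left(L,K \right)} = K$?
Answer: $\frac{\sqrt{49927069}}{149} \approx 47.422$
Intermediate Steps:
$m{\left(x,c \right)} = - \frac{c}{149}$ ($m{\left(x,c \right)} = \frac{c}{-149} = c \left(- \frac{1}{149}\right) = - \frac{c}{149}$)
$\sqrt{m{\left(X{\left(-5,-2 \right)},20 \right)} + 2249} = \sqrt{\left(- \frac{1}{149}\right) 20 + 2249} = \sqrt{- \frac{20}{149} + 2249} = \sqrt{\frac{335081}{149}} = \frac{\sqrt{49927069}}{149}$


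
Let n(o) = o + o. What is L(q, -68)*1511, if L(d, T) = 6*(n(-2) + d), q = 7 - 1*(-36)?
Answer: 353574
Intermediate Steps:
q = 43 (q = 7 + 36 = 43)
n(o) = 2*o
L(d, T) = -24 + 6*d (L(d, T) = 6*(2*(-2) + d) = 6*(-4 + d) = -24 + 6*d)
L(q, -68)*1511 = (-24 + 6*43)*1511 = (-24 + 258)*1511 = 234*1511 = 353574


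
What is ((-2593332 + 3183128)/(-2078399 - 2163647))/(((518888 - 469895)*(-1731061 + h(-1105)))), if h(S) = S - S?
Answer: 294898/179883688233379179 ≈ 1.6394e-12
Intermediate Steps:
h(S) = 0
((-2593332 + 3183128)/(-2078399 - 2163647))/(((518888 - 469895)*(-1731061 + h(-1105)))) = ((-2593332 + 3183128)/(-2078399 - 2163647))/(((518888 - 469895)*(-1731061 + 0))) = (589796/(-4242046))/((48993*(-1731061))) = (589796*(-1/4242046))/(-84809871573) = -294898/2121023*(-1/84809871573) = 294898/179883688233379179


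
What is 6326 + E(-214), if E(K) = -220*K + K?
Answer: 53192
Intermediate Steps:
E(K) = -219*K
6326 + E(-214) = 6326 - 219*(-214) = 6326 + 46866 = 53192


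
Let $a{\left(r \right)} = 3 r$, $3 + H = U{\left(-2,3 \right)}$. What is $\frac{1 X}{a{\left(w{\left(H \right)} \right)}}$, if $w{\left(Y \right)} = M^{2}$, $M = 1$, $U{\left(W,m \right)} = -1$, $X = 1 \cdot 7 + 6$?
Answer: $\frac{13}{3} \approx 4.3333$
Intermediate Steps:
$X = 13$ ($X = 7 + 6 = 13$)
$H = -4$ ($H = -3 - 1 = -4$)
$w{\left(Y \right)} = 1$ ($w{\left(Y \right)} = 1^{2} = 1$)
$\frac{1 X}{a{\left(w{\left(H \right)} \right)}} = \frac{1 \cdot 13}{3 \cdot 1} = \frac{13}{3}$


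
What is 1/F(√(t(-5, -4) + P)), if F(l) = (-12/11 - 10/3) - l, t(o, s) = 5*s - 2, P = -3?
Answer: -4818/48541 + 5445*I/48541 ≈ -0.099256 + 0.11217*I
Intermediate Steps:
t(o, s) = -2 + 5*s
F(l) = -146/33 - l (F(l) = (-12*1/11 - 10*⅓) - l = (-12/11 - 10/3) - l = -146/33 - l)
1/F(√(t(-5, -4) + P)) = 1/(-146/33 - √((-2 + 5*(-4)) - 3)) = 1/(-146/33 - √((-2 - 20) - 3)) = 1/(-146/33 - √(-22 - 3)) = 1/(-146/33 - √(-25)) = 1/(-146/33 - 5*I) = 1089*(-146/33 + 5*I)/48541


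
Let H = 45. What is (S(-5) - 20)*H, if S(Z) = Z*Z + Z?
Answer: 0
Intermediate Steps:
S(Z) = Z + Z**2 (S(Z) = Z**2 + Z = Z + Z**2)
(S(-5) - 20)*H = (-5*(1 - 5) - 20)*45 = (-5*(-4) - 20)*45 = (20 - 20)*45 = 0*45 = 0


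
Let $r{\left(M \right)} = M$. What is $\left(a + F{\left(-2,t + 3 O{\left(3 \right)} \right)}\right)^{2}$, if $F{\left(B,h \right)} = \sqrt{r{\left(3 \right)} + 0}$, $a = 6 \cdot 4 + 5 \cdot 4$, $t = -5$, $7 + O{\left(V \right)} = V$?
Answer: $\left(44 + \sqrt{3}\right)^{2} \approx 2091.4$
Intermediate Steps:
$O{\left(V \right)} = -7 + V$
$a = 44$ ($a = 24 + 20 = 44$)
$F{\left(B,h \right)} = \sqrt{3}$ ($F{\left(B,h \right)} = \sqrt{3 + 0} = \sqrt{3}$)
$\left(a + F{\left(-2,t + 3 O{\left(3 \right)} \right)}\right)^{2} = \left(44 + \sqrt{3}\right)^{2}$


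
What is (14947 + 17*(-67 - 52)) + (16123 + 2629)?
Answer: 31676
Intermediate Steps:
(14947 + 17*(-67 - 52)) + (16123 + 2629) = (14947 + 17*(-119)) + 18752 = (14947 - 2023) + 18752 = 12924 + 18752 = 31676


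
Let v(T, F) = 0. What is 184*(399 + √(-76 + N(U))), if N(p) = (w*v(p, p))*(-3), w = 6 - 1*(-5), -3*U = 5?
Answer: 73416 + 368*I*√19 ≈ 73416.0 + 1604.1*I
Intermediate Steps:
U = -5/3 (U = -⅓*5 = -5/3 ≈ -1.6667)
w = 11 (w = 6 + 5 = 11)
N(p) = 0 (N(p) = (11*0)*(-3) = 0*(-3) = 0)
184*(399 + √(-76 + N(U))) = 184*(399 + √(-76 + 0)) = 184*(399 + √(-76)) = 184*(399 + 2*I*√19) = 73416 + 368*I*√19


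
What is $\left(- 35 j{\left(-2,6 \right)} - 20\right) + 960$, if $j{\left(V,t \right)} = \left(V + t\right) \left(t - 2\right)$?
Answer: $380$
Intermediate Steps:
$j{\left(V,t \right)} = \left(-2 + t\right) \left(V + t\right)$ ($j{\left(V,t \right)} = \left(V + t\right) \left(-2 + t\right) = \left(-2 + t\right) \left(V + t\right)$)
$\left(- 35 j{\left(-2,6 \right)} - 20\right) + 960 = \left(- 35 \left(6^{2} - -4 - 12 - 12\right) - 20\right) + 960 = \left(- 35 \left(36 + 4 - 12 - 12\right) - 20\right) + 960 = \left(\left(-35\right) 16 - 20\right) + 960 = \left(-560 - 20\right) + 960 = -580 + 960 = 380$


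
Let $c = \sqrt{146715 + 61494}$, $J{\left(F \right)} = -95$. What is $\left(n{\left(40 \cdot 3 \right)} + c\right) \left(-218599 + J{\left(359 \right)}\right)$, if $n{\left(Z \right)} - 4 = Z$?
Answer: $-27118056 - 218694 \sqrt{208209} \approx -1.2691 \cdot 10^{8}$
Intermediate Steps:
$n{\left(Z \right)} = 4 + Z$
$c = \sqrt{208209} \approx 456.3$
$\left(n{\left(40 \cdot 3 \right)} + c\right) \left(-218599 + J{\left(359 \right)}\right) = \left(\left(4 + 40 \cdot 3\right) + \sqrt{208209}\right) \left(-218599 - 95\right) = \left(\left(4 + 120\right) + \sqrt{208209}\right) \left(-218694\right) = \left(124 + \sqrt{208209}\right) \left(-218694\right) = -27118056 - 218694 \sqrt{208209}$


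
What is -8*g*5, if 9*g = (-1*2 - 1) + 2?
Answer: 40/9 ≈ 4.4444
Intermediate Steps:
g = -⅑ (g = ((-1*2 - 1) + 2)/9 = ((-2 - 1) + 2)/9 = (-3 + 2)/9 = (⅑)*(-1) = -⅑ ≈ -0.11111)
-8*g*5 = -8*(-⅑)*5 = (8/9)*5 = 40/9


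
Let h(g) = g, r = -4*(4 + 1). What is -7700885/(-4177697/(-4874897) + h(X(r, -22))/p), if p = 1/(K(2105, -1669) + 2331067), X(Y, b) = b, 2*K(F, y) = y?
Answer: 37541021183845/249912151140458 ≈ 0.15022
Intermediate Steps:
K(F, y) = y/2
r = -20 (r = -4*5 = -20)
p = 2/4660465 (p = 1/((½)*(-1669) + 2331067) = 1/(-1669/2 + 2331067) = 1/(4660465/2) = 2/4660465 ≈ 4.2914e-7)
-7700885/(-4177697/(-4874897) + h(X(r, -22))/p) = -7700885/(-4177697/(-4874897) - 22/2/4660465) = -7700885/(-4177697*(-1/4874897) - 22*4660465/2) = -7700885/(4177697/4874897 - 51265115) = -7700885/(-249912151140458/4874897) = -7700885*(-4874897/249912151140458) = 37541021183845/249912151140458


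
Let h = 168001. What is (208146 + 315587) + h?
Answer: 691734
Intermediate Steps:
(208146 + 315587) + h = (208146 + 315587) + 168001 = 523733 + 168001 = 691734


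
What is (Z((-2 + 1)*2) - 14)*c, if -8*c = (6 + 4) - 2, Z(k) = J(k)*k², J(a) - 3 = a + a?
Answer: 18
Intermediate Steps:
J(a) = 3 + 2*a (J(a) = 3 + (a + a) = 3 + 2*a)
Z(k) = k²*(3 + 2*k) (Z(k) = (3 + 2*k)*k² = k²*(3 + 2*k))
c = -1 (c = -((6 + 4) - 2)/8 = -(10 - 2)/8 = -⅛*8 = -1)
(Z((-2 + 1)*2) - 14)*c = (((-2 + 1)*2)²*(3 + 2*((-2 + 1)*2)) - 14)*(-1) = ((-1*2)²*(3 + 2*(-1*2)) - 14)*(-1) = ((-2)²*(3 + 2*(-2)) - 14)*(-1) = (4*(3 - 4) - 14)*(-1) = (4*(-1) - 14)*(-1) = (-4 - 14)*(-1) = -18*(-1) = 18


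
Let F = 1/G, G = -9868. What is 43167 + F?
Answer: 425971955/9868 ≈ 43167.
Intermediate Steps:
F = -1/9868 (F = 1/(-9868) = -1/9868 ≈ -0.00010134)
43167 + F = 43167 - 1/9868 = 425971955/9868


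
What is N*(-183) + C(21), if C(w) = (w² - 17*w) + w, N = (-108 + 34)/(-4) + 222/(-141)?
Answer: -281283/94 ≈ -2992.4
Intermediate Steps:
N = 1591/94 (N = -74*(-¼) + 222*(-1/141) = 37/2 - 74/47 = 1591/94 ≈ 16.926)
C(w) = w² - 16*w
N*(-183) + C(21) = (1591/94)*(-183) + 21*(-16 + 21) = -291153/94 + 21*5 = -291153/94 + 105 = -281283/94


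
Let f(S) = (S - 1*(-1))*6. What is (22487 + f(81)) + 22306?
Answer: 45285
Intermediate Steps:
f(S) = 6 + 6*S (f(S) = (S + 1)*6 = (1 + S)*6 = 6 + 6*S)
(22487 + f(81)) + 22306 = (22487 + (6 + 6*81)) + 22306 = (22487 + (6 + 486)) + 22306 = (22487 + 492) + 22306 = 22979 + 22306 = 45285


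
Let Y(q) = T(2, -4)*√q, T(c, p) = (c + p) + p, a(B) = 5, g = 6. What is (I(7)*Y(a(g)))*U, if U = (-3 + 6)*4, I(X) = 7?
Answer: -504*√5 ≈ -1127.0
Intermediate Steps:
T(c, p) = c + 2*p
Y(q) = -6*√q (Y(q) = (2 + 2*(-4))*√q = (2 - 8)*√q = -6*√q)
U = 12 (U = 3*4 = 12)
(I(7)*Y(a(g)))*U = (7*(-6*√5))*12 = -42*√5*12 = -504*√5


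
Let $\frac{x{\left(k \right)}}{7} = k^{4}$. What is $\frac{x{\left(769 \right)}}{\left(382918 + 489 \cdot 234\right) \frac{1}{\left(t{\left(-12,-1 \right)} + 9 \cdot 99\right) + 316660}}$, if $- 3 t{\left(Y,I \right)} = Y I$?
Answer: $\frac{40912669011066111}{26176} \approx 1.563 \cdot 10^{12}$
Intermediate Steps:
$x{\left(k \right)} = 7 k^{4}$
$t{\left(Y,I \right)} = - \frac{I Y}{3}$ ($t{\left(Y,I \right)} = - \frac{Y I}{3} = - \frac{I Y}{3}$)
$\frac{x{\left(769 \right)}}{\left(382918 + 489 \cdot 234\right) \frac{1}{\left(t{\left(-12,-1 \right)} + 9 \cdot 99\right) + 316660}} = \frac{7 \cdot 769^{4}}{\left(382918 + 489 \cdot 234\right) \frac{1}{\left(\left(- \frac{1}{3}\right) \left(-1\right) \left(-12\right) + 9 \cdot 99\right) + 316660}} = \frac{7 \cdot 349707832321}{\left(382918 + 114426\right) \frac{1}{\left(-4 + 891\right) + 316660}} = \frac{2447954826247}{497344 \frac{1}{887 + 316660}} = \frac{2447954826247}{497344 \cdot \frac{1}{317547}} = \frac{2447954826247}{\frac{26176}{16713}} = 2447954826247 \cdot \frac{16713}{26176} = \frac{40912669011066111}{26176}$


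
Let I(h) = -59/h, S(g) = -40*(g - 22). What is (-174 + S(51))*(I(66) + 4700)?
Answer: -206864047/33 ≈ -6.2686e+6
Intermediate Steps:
S(g) = 880 - 40*g (S(g) = -40*(-22 + g) = 880 - 40*g)
(-174 + S(51))*(I(66) + 4700) = (-174 + (880 - 40*51))*(-59/66 + 4700) = (-174 + (880 - 2040))*(-59*1/66 + 4700) = (-174 - 1160)*(-59/66 + 4700) = -1334*310141/66 = -206864047/33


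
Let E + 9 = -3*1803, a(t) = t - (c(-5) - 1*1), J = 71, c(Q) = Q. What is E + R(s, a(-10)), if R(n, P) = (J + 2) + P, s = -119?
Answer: -5349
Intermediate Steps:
a(t) = 6 + t (a(t) = t - (-5 - 1*1) = t - (-5 - 1) = t - 1*(-6) = t + 6 = 6 + t)
R(n, P) = 73 + P (R(n, P) = (71 + 2) + P = 73 + P)
E = -5418 (E = -9 - 3*1803 = -9 - 5409 = -5418)
E + R(s, a(-10)) = -5418 + (73 + (6 - 10)) = -5418 + (73 - 4) = -5418 + 69 = -5349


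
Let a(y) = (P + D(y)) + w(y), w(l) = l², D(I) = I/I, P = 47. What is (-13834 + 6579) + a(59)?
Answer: -3726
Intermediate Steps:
D(I) = 1
a(y) = 48 + y² (a(y) = (47 + 1) + y² = 48 + y²)
(-13834 + 6579) + a(59) = (-13834 + 6579) + (48 + 59²) = -7255 + (48 + 3481) = -7255 + 3529 = -3726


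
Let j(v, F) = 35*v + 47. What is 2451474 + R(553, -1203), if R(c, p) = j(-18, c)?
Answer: 2450891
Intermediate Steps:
j(v, F) = 47 + 35*v
R(c, p) = -583 (R(c, p) = 47 + 35*(-18) = 47 - 630 = -583)
2451474 + R(553, -1203) = 2451474 - 583 = 2450891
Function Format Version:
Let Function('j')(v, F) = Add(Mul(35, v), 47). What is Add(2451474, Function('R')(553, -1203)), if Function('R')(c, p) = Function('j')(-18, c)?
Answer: 2450891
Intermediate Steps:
Function('j')(v, F) = Add(47, Mul(35, v))
Function('R')(c, p) = -583 (Function('R')(c, p) = Add(47, Mul(35, -18)) = Add(47, -630) = -583)
Add(2451474, Function('R')(553, -1203)) = Add(2451474, -583) = 2450891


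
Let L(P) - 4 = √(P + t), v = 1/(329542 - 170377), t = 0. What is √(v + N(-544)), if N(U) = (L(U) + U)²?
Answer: √(91030448993565 - 1351119852000*I*√34)/17685 ≈ 540.0 - 23.324*I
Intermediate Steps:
v = 1/159165 ≈ 6.2828e-6
L(P) = 4 + √P (L(P) = 4 + √(P + 0) = 4 + √P)
N(U) = (4 + U + √U)² (N(U) = ((4 + √U) + U)² = (4 + U + √U)²)
√(v + N(-544)) = √(1/159165 + (4 - 544 + √(-544))²) = √(1/159165 + (4 - 544 + 4*I*√34)²) = √(1/159165 + (-540 + 4*I*√34)²)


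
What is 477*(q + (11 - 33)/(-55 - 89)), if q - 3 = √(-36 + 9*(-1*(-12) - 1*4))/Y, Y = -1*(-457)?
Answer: 5521063/3656 ≈ 1510.1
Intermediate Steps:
Y = 457
q = 1377/457 (q = 3 + √(-36 + 9*(-1*(-12) - 1*4))/457 = 3 + √(-36 + 9*(12 - 4))*(1/457) = 3 + √(-36 + 9*8)*(1/457) = 3 + √(-36 + 72)*(1/457) = 3 + √36*(1/457) = 3 + 6*(1/457) = 3 + 6/457 = 1377/457 ≈ 3.0131)
477*(q + (11 - 33)/(-55 - 89)) = 477*(1377/457 + (11 - 33)/(-55 - 89)) = 477*(1377/457 - 22/(-144)) = 477*(1377/457 - 22*(-1/144)) = 477*(1377/457 + 11/72) = 477*(104171/32904) = 5521063/3656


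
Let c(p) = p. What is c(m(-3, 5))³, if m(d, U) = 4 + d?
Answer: 1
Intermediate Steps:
c(m(-3, 5))³ = (4 - 3)³ = 1³ = 1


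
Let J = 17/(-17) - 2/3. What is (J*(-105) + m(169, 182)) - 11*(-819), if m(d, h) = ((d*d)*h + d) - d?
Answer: 5207286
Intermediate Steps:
J = -5/3 (J = 17*(-1/17) - 2*1/3 = -1 - 2/3 = -5/3 ≈ -1.6667)
m(d, h) = h*d**2 (m(d, h) = (d**2*h + d) - d = (h*d**2 + d) - d = (d + h*d**2) - d = h*d**2)
(J*(-105) + m(169, 182)) - 11*(-819) = (-5/3*(-105) + 182*169**2) - 11*(-819) = (175 + 182*28561) + 9009 = (175 + 5198102) + 9009 = 5198277 + 9009 = 5207286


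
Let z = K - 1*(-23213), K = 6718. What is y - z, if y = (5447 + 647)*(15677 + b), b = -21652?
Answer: -36441581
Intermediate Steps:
y = -36411650 (y = (5447 + 647)*(15677 - 21652) = 6094*(-5975) = -36411650)
z = 29931 (z = 6718 - 1*(-23213) = 6718 + 23213 = 29931)
y - z = -36411650 - 1*29931 = -36411650 - 29931 = -36441581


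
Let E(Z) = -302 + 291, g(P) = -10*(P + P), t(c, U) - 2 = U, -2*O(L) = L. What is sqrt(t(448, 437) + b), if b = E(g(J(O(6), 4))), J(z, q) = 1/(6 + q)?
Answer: 2*sqrt(107) ≈ 20.688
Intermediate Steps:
O(L) = -L/2
t(c, U) = 2 + U
g(P) = -20*P
E(Z) = -11
b = -11
sqrt(t(448, 437) + b) = sqrt((2 + 437) - 11) = sqrt(439 - 11) = sqrt(428) = 2*sqrt(107)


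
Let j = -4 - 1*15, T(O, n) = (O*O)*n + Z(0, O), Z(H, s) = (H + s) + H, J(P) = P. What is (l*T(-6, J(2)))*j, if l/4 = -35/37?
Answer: 175560/37 ≈ 4744.9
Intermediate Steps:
Z(H, s) = s + 2*H
T(O, n) = O + n*O² (T(O, n) = (O*O)*n + (O + 2*0) = O²*n + (O + 0) = n*O² + O = O + n*O²)
j = -19 (j = -4 - 15 = -19)
l = -140/37 (l = 4*(-35/37) = -140/37 ≈ -3.7838)
(l*T(-6, J(2)))*j = -(-840)*(1 - 6*2)/37*(-19) = -(-840)*(1 - 12)/37*(-19) = -(-840)*(-11)/37*(-19) = -140/37*66*(-19) = -9240/37*(-19) = 175560/37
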